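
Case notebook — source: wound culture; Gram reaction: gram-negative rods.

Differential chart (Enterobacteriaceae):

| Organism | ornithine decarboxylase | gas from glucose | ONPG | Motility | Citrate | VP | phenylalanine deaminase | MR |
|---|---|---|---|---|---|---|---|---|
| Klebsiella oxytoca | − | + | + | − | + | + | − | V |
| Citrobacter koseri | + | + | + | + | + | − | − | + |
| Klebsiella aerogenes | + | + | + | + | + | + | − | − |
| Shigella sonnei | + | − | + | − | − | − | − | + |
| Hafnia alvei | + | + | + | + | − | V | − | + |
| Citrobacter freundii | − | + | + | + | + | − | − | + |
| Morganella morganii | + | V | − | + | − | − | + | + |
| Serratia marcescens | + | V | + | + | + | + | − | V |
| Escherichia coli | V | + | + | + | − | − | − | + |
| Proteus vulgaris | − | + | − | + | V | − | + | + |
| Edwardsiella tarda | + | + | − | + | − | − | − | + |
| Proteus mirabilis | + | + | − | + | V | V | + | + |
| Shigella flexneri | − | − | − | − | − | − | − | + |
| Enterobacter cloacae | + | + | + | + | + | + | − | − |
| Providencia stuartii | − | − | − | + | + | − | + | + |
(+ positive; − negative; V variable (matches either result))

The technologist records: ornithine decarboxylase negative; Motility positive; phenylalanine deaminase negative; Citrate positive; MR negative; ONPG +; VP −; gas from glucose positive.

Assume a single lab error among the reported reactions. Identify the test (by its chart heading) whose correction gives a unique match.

MR

As reported, no row in the chart matches all 8 reactions.
Reversing VP → still no organism matches.
Reversing phenylalanine deaminase → still no organism matches.
Reversing ONPG → still no organism matches.
Reversing MR (to +) → unique match: Citrobacter freundii.
Reversing ornithine decarboxylase → still no organism matches.
Reversing Motility → still no organism matches.
Reversing gas from glucose → still no organism matches.
Reversing Citrate → still no organism matches.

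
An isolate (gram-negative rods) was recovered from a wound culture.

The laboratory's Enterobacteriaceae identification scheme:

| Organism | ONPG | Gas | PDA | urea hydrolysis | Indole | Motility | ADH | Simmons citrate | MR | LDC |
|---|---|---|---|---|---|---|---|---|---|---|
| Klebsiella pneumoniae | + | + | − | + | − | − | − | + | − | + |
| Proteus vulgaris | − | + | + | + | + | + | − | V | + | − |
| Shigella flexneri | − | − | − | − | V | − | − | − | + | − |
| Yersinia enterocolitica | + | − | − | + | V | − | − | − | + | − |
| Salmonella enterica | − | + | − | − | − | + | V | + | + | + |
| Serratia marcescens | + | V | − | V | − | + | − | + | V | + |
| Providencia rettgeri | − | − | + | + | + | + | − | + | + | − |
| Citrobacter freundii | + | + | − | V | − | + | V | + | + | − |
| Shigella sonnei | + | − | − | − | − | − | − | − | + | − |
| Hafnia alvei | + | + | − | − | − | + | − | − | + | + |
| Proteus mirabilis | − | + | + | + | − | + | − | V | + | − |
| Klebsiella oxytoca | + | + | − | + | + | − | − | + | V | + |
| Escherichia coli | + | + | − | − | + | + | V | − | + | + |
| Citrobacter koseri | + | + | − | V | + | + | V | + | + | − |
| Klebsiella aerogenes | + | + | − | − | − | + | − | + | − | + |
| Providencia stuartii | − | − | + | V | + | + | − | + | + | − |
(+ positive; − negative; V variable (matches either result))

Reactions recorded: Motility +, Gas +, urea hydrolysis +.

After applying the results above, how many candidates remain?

Gas +: excludes 5 organisms — 11 left.
Motility +: excludes Klebsiella pneumoniae, Klebsiella oxytoca — 9 left.
urea hydrolysis +: excludes Salmonella enterica, Hafnia alvei, Escherichia coli, Klebsiella aerogenes — 5 left.
Still consistent: Citrobacter freundii, Citrobacter koseri, Proteus mirabilis, Proteus vulgaris, Serratia marcescens.

5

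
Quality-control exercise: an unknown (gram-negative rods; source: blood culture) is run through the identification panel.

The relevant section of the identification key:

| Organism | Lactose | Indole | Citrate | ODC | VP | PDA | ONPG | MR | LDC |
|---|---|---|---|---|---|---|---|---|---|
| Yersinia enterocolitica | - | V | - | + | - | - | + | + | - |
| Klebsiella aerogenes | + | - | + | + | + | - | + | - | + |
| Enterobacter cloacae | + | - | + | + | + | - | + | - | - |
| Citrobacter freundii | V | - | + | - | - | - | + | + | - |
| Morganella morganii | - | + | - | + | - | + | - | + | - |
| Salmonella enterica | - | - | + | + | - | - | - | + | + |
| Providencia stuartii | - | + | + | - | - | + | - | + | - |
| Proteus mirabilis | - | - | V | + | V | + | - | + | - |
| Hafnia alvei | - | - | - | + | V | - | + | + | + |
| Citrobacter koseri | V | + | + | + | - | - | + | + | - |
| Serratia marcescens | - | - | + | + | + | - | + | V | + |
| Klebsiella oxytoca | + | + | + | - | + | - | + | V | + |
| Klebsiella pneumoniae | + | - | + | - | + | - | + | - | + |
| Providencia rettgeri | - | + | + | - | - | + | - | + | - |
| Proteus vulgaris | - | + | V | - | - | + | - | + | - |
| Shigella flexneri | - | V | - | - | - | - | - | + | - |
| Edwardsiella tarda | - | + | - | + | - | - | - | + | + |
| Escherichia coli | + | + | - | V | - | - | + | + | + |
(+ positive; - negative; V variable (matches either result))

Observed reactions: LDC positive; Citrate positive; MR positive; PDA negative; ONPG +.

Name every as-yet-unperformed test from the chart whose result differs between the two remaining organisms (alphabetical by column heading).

ONPG +: excludes 8 organisms — 10 left.
MR +: excludes Klebsiella aerogenes, Enterobacter cloacae, Klebsiella pneumoniae — 7 left.
LDC +: excludes Yersinia enterocolitica, Citrobacter freundii, Citrobacter koseri — 4 left.
PDA -: all 4 remaining candidates are consistent.
Citrate +: excludes Hafnia alvei, Escherichia coli — 2 left.
Two candidates remain: Klebsiella oxytoca and Serratia marcescens.
  Lactose: Klebsiella oxytoca +, Serratia marcescens - — discriminates.
  Indole: Klebsiella oxytoca +, Serratia marcescens - — discriminates.
  ODC: Klebsiella oxytoca -, Serratia marcescens + — discriminates.
  VP: + vs + — same for both, does not separate.

Indole, Lactose, ODC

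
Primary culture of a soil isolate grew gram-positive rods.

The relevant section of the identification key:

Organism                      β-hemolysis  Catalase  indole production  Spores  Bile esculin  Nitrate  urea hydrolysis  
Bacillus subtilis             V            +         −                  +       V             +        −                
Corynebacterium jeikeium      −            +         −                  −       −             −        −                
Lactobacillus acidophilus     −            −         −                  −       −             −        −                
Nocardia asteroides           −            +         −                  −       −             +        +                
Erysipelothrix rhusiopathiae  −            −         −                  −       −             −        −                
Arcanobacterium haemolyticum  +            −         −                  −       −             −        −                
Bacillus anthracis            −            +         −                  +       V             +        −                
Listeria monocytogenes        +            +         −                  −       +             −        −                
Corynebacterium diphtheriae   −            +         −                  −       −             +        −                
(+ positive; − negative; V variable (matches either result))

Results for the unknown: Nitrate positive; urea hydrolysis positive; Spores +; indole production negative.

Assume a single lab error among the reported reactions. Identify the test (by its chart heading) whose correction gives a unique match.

Spores

As reported, no row in the chart matches all 4 reactions.
Reversing Spores (to −) → unique match: Nocardia asteroides.
Reversing indole production → still no organism matches.
Reversing Nitrate → still no organism matches.
Reversing urea hydrolysis → 2 organisms match (not unique).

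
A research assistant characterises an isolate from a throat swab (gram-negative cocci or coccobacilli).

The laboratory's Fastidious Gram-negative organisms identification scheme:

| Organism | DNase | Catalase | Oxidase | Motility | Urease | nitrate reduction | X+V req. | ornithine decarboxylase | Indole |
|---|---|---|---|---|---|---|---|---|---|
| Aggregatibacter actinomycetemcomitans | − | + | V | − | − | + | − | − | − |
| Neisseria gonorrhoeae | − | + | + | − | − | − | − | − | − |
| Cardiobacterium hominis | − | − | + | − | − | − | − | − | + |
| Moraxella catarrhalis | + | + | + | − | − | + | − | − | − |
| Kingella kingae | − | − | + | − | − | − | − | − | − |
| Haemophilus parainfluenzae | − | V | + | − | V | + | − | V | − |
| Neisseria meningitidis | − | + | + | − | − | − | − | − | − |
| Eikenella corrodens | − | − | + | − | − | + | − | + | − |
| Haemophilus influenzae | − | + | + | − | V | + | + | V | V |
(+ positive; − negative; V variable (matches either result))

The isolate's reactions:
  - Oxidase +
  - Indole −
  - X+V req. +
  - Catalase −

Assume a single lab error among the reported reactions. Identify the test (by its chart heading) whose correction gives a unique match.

Catalase

As reported, no row in the chart matches all 4 reactions.
Reversing X+V req. → 3 organisms match (not unique).
Reversing Oxidase → still no organism matches.
Reversing Indole → still no organism matches.
Reversing Catalase (to +) → unique match: Haemophilus influenzae.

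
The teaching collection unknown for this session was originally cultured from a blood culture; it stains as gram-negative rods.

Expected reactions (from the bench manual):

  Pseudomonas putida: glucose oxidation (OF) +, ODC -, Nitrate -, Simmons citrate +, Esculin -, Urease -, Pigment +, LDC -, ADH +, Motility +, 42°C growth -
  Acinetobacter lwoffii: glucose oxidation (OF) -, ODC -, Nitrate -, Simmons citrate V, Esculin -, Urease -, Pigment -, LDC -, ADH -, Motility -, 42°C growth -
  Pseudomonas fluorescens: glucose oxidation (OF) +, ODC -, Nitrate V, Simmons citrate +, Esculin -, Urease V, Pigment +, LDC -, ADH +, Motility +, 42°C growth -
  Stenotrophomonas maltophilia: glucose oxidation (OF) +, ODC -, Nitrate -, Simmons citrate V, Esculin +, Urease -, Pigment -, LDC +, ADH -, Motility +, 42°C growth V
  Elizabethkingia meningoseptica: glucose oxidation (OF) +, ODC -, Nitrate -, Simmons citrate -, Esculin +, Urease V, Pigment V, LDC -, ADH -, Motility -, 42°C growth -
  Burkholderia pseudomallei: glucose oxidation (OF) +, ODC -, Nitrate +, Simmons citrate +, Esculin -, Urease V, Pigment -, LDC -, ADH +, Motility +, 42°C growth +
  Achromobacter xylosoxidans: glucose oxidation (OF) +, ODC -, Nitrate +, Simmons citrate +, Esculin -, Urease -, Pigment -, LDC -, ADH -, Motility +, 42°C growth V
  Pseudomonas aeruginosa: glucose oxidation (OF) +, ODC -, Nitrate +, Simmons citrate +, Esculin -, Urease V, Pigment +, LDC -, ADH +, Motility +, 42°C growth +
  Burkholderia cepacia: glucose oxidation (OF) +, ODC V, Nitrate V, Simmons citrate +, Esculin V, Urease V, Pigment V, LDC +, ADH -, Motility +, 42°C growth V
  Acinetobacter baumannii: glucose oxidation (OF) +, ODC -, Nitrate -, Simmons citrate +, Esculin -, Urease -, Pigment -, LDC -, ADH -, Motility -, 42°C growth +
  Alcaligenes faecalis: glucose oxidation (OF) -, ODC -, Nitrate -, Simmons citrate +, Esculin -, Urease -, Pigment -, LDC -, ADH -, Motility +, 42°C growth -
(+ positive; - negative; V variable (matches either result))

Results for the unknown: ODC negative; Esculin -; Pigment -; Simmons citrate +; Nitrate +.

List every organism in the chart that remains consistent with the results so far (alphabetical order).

Esculin -: excludes Stenotrophomonas maltophilia, Elizabethkingia meningoseptica — 9 left.
Simmons citrate +: all 9 remaining candidates are consistent.
ODC -: all 9 remaining candidates are consistent.
Nitrate +: excludes Pseudomonas putida, Acinetobacter lwoffii, Acinetobacter baumannii, Alcaligenes faecalis — 5 left.
Pigment -: excludes Pseudomonas fluorescens, Pseudomonas aeruginosa — 3 left.

Achromobacter xylosoxidans, Burkholderia cepacia, Burkholderia pseudomallei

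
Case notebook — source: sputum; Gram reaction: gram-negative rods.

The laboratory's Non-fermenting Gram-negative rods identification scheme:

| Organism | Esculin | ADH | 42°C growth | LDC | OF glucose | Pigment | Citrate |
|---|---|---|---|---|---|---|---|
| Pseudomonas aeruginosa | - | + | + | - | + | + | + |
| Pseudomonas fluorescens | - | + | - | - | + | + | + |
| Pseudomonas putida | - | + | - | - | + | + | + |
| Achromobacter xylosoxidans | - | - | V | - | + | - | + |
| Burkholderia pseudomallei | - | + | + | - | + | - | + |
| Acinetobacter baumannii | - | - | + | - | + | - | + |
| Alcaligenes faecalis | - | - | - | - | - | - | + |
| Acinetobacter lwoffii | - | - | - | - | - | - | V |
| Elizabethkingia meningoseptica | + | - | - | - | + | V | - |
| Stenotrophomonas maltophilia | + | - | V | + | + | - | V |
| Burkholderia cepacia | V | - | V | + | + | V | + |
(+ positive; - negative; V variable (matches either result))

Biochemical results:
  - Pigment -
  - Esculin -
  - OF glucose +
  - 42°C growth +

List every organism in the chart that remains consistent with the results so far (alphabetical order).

Achromobacter xylosoxidans, Acinetobacter baumannii, Burkholderia cepacia, Burkholderia pseudomallei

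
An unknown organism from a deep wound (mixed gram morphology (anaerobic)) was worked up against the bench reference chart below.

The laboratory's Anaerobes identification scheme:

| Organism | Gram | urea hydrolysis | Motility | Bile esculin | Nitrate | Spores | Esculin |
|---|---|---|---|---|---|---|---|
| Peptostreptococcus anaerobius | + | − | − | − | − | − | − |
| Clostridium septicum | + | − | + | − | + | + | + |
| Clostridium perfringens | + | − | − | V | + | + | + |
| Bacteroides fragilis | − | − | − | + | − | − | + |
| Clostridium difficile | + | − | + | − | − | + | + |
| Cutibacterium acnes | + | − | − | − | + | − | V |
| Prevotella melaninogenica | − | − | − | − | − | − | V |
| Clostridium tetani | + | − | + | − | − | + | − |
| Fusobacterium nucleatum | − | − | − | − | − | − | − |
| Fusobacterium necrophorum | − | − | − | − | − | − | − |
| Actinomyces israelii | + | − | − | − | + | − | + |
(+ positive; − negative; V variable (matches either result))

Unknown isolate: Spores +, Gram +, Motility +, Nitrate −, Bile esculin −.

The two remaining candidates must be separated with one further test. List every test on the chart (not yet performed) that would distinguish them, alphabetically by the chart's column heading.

Esculin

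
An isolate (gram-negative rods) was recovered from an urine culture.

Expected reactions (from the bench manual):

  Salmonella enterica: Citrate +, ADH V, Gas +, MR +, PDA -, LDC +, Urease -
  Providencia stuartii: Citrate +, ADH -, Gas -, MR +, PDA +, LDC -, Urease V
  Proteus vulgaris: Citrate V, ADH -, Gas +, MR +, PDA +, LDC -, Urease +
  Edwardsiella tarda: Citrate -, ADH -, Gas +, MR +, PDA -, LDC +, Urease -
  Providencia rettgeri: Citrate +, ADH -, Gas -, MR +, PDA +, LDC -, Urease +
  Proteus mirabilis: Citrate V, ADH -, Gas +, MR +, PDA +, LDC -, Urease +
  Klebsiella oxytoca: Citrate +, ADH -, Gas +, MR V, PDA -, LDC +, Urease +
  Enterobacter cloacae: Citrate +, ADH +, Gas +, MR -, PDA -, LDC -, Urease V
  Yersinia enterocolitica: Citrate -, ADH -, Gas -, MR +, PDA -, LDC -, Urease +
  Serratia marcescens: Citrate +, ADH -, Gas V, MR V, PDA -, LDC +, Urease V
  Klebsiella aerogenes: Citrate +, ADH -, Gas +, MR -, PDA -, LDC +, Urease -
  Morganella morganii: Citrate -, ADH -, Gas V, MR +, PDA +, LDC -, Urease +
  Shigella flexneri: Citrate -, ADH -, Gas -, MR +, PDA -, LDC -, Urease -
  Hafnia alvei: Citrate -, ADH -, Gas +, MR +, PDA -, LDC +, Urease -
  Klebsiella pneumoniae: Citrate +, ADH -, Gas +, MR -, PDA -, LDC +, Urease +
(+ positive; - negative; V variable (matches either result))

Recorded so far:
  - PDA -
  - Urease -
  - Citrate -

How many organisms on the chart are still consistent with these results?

3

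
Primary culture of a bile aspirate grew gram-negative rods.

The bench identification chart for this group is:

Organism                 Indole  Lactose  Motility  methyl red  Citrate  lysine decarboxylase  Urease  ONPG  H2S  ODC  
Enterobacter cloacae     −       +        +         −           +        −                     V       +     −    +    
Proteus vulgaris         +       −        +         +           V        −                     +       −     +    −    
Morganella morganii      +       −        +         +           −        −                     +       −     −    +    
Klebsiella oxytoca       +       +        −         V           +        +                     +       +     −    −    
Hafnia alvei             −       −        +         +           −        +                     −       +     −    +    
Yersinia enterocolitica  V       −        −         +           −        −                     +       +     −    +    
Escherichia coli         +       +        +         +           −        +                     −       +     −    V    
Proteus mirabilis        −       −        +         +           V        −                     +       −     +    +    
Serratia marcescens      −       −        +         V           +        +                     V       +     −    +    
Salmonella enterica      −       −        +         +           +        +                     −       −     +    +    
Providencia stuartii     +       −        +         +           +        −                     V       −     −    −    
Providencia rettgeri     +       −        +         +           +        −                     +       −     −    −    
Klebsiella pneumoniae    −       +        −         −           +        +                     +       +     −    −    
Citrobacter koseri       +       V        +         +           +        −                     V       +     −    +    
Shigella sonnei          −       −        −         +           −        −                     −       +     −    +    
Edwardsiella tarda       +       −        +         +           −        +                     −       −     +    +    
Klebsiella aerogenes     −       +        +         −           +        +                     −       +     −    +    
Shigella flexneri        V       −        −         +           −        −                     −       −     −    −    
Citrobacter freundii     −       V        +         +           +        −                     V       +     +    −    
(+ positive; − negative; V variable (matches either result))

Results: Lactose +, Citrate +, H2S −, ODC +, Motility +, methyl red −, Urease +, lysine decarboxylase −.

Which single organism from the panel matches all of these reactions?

Enterobacter cloacae

Citrate +: excludes 7 organisms — 12 left.
lysine decarboxylase −: excludes 5 organisms — 7 left.
H2S −: excludes Proteus vulgaris, Proteus mirabilis, Citrobacter freundii — 4 left.
Lactose +: excludes Providencia stuartii, Providencia rettgeri — 2 left.
Urease +: all 2 remaining candidates are consistent.
Motility +: all 2 remaining candidates are consistent.
methyl red −: excludes Citrobacter koseri — 1 left.
ODC +: the one remaining candidate is consistent.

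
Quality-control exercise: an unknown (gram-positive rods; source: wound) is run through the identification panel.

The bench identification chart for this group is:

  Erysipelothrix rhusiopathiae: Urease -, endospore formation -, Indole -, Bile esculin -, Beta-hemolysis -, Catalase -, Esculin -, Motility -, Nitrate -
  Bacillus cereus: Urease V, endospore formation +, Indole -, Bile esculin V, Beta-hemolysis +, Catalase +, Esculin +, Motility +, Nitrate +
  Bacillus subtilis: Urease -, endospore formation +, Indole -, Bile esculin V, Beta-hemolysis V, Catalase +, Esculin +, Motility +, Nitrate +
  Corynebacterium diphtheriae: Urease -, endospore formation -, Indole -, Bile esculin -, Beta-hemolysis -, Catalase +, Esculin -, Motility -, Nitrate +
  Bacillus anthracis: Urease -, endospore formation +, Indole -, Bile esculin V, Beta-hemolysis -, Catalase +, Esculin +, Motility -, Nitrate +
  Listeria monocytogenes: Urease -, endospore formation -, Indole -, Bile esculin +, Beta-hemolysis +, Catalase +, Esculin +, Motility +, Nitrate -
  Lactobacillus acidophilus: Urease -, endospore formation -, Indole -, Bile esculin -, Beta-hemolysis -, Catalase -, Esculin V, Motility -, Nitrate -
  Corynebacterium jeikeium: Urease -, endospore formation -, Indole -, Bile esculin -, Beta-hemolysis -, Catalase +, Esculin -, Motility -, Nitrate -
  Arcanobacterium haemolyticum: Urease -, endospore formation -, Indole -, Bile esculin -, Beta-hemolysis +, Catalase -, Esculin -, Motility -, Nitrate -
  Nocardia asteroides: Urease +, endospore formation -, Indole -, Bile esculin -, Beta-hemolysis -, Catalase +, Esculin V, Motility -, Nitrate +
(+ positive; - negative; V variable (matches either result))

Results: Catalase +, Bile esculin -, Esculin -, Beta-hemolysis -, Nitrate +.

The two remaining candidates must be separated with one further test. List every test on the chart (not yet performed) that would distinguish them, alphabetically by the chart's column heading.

Catalase +: excludes Erysipelothrix rhusiopathiae, Lactobacillus acidophilus, Arcanobacterium haemolyticum — 7 left.
Bile esculin -: excludes Listeria monocytogenes — 6 left.
Nitrate +: excludes Corynebacterium jeikeium — 5 left.
Beta-hemolysis -: excludes Bacillus cereus — 4 left.
Esculin -: excludes Bacillus subtilis, Bacillus anthracis — 2 left.
Two candidates remain: Corynebacterium diphtheriae and Nocardia asteroides.
  Urease: Corynebacterium diphtheriae -, Nocardia asteroides + — discriminates.
  endospore formation: - vs - — same for both, does not separate.
  Indole: - vs - — same for both, does not separate.
  Motility: - vs - — same for both, does not separate.

Urease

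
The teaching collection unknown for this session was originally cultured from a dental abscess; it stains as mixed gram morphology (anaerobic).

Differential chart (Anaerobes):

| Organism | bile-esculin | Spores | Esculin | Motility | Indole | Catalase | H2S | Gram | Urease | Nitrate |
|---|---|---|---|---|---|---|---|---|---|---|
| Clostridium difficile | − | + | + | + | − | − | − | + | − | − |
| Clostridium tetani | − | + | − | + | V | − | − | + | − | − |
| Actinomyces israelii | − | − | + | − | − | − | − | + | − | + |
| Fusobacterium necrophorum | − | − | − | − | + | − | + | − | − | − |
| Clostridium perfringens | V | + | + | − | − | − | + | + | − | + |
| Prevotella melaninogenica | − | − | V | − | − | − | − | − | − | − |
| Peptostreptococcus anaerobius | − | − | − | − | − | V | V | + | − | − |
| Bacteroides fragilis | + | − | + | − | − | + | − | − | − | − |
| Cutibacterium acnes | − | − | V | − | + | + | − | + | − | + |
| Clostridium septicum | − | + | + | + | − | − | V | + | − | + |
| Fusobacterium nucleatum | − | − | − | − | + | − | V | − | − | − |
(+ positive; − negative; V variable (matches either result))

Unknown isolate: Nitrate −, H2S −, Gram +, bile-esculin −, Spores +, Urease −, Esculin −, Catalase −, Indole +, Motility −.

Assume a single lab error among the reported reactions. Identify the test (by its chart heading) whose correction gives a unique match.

Motility

As reported, no row in the chart matches all 10 reactions.
Reversing Esculin → still no organism matches.
Reversing Catalase → still no organism matches.
Reversing H2S → still no organism matches.
Reversing Motility (to +) → unique match: Clostridium tetani.
Reversing Indole → still no organism matches.
Reversing bile-esculin → still no organism matches.
Reversing Urease → still no organism matches.
Reversing Nitrate → still no organism matches.
Reversing Spores → still no organism matches.
Reversing Gram → still no organism matches.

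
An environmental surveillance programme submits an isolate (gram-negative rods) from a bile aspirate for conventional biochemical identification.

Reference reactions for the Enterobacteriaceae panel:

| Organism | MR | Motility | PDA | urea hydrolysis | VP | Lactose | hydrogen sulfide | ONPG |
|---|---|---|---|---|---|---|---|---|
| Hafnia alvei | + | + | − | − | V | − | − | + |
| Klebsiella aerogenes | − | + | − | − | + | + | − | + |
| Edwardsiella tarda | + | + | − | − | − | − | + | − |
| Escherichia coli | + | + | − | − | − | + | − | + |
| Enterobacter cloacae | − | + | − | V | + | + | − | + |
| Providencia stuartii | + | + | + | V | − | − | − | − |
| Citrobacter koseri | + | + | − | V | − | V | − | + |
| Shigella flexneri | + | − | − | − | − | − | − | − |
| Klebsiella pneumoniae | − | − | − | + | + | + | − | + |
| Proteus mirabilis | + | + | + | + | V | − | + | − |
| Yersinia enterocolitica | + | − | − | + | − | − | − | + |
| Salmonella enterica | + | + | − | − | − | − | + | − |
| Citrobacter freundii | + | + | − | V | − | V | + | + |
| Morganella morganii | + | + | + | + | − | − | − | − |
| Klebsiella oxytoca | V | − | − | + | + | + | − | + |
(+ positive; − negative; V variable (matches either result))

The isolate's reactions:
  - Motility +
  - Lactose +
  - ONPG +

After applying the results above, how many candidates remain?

5

Lactose +: excludes 8 organisms — 7 left.
ONPG +: all 7 remaining candidates are consistent.
Motility +: excludes Klebsiella pneumoniae, Klebsiella oxytoca — 5 left.
Still consistent: Citrobacter freundii, Citrobacter koseri, Enterobacter cloacae, Escherichia coli, Klebsiella aerogenes.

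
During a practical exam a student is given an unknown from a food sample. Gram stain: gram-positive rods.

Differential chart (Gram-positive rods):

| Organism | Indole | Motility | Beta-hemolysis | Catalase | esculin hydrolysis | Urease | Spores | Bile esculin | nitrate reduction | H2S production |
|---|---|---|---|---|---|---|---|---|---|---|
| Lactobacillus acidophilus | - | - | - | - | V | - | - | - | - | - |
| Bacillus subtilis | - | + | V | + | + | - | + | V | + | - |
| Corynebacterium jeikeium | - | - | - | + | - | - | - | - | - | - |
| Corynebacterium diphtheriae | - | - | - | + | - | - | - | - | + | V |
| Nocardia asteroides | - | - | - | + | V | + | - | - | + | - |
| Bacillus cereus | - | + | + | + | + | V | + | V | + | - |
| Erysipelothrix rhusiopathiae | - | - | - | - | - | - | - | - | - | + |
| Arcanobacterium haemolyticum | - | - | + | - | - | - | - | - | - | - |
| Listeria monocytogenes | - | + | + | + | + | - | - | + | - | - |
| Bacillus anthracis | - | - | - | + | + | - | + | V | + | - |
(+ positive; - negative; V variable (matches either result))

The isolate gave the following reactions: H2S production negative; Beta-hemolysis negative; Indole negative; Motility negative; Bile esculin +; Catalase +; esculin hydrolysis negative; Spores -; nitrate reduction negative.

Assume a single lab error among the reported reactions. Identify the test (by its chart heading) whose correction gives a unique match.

As reported, no row in the chart matches all 9 reactions.
Reversing Bile esculin (to -) → unique match: Corynebacterium jeikeium.
Reversing Beta-hemolysis → still no organism matches.
Reversing Indole → still no organism matches.
Reversing nitrate reduction → still no organism matches.
Reversing esculin hydrolysis → still no organism matches.
Reversing Motility → still no organism matches.
Reversing H2S production → still no organism matches.
Reversing Catalase → still no organism matches.
Reversing Spores → still no organism matches.

Bile esculin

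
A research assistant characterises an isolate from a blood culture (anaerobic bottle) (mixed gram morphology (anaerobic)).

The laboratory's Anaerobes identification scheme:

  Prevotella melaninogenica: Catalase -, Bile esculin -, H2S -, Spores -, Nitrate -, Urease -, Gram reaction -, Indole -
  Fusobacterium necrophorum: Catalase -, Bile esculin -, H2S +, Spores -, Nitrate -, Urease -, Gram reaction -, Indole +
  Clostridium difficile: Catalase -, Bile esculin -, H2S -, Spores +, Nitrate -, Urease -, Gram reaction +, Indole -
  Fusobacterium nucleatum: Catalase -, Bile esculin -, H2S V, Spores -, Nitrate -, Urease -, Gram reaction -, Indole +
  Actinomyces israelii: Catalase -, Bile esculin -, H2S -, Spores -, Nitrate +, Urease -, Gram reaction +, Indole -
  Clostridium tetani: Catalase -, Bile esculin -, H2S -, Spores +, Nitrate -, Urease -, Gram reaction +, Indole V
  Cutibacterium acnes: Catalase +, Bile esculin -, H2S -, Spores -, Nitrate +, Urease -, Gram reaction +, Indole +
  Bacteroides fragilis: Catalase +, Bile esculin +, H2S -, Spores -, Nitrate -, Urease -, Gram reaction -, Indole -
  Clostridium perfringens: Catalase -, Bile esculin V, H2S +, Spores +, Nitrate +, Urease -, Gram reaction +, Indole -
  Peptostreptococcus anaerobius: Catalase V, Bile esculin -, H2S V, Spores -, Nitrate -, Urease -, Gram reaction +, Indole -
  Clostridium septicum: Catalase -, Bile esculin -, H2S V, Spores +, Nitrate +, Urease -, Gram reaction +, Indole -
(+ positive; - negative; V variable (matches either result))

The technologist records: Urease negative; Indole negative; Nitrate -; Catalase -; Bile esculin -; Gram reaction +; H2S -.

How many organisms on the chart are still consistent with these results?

3

Indole -: excludes Fusobacterium necrophorum, Fusobacterium nucleatum, Cutibacterium acnes — 8 left.
Catalase -: excludes Bacteroides fragilis — 7 left.
Bile esculin -: all 7 remaining candidates are consistent.
H2S -: excludes Clostridium perfringens — 6 left.
Gram reaction +: excludes Prevotella melaninogenica — 5 left.
Urease -: all 5 remaining candidates are consistent.
Nitrate -: excludes Actinomyces israelii, Clostridium septicum — 3 left.
Still consistent: Clostridium difficile, Clostridium tetani, Peptostreptococcus anaerobius.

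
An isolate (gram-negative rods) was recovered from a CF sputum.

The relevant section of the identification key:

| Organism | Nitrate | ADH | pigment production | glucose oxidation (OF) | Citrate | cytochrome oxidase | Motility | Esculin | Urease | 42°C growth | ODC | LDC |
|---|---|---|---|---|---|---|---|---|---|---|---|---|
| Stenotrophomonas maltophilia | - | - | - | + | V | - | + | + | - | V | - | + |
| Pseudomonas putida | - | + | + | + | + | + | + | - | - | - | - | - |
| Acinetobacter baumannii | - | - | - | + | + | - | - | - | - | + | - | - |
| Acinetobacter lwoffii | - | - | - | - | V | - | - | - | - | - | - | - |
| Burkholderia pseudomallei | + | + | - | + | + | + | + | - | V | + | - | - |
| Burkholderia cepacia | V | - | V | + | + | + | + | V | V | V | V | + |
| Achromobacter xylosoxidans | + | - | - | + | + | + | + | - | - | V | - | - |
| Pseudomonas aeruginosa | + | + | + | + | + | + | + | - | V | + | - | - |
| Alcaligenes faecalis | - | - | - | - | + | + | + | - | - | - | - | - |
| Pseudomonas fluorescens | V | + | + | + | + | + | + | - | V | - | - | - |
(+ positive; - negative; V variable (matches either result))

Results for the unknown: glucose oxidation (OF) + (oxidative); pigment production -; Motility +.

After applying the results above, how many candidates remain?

4

pigment production -: excludes Pseudomonas putida, Pseudomonas aeruginosa, Pseudomonas fluorescens — 7 left.
Motility +: excludes Acinetobacter baumannii, Acinetobacter lwoffii — 5 left.
glucose oxidation (OF) +: excludes Alcaligenes faecalis — 4 left.
Still consistent: Achromobacter xylosoxidans, Burkholderia cepacia, Burkholderia pseudomallei, Stenotrophomonas maltophilia.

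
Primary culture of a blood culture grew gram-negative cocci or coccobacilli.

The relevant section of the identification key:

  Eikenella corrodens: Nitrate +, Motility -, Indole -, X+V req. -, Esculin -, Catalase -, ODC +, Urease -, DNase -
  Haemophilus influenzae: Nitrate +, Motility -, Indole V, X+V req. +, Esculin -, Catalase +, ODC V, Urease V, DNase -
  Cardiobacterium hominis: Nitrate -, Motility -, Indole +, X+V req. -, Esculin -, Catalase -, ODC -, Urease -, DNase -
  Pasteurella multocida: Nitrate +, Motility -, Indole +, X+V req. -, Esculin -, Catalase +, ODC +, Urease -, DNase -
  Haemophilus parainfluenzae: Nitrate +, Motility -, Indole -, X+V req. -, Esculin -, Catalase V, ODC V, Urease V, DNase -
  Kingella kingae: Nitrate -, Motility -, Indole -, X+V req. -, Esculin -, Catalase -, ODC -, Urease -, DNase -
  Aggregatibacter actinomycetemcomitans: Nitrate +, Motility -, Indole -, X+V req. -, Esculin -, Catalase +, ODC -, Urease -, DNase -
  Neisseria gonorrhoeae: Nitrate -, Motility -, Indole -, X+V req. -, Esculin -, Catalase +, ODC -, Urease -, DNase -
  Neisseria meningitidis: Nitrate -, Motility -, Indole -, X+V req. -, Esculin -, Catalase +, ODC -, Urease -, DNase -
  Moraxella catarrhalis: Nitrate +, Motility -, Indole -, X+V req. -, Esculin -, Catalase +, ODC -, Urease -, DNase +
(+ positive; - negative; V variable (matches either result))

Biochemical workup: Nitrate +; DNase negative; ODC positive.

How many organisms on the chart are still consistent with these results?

4

Nitrate +: excludes Cardiobacterium hominis, Kingella kingae, Neisseria gonorrhoeae, Neisseria meningitidis — 6 left.
ODC +: excludes Aggregatibacter actinomycetemcomitans, Moraxella catarrhalis — 4 left.
DNase -: all 4 remaining candidates are consistent.
Still consistent: Eikenella corrodens, Haemophilus influenzae, Haemophilus parainfluenzae, Pasteurella multocida.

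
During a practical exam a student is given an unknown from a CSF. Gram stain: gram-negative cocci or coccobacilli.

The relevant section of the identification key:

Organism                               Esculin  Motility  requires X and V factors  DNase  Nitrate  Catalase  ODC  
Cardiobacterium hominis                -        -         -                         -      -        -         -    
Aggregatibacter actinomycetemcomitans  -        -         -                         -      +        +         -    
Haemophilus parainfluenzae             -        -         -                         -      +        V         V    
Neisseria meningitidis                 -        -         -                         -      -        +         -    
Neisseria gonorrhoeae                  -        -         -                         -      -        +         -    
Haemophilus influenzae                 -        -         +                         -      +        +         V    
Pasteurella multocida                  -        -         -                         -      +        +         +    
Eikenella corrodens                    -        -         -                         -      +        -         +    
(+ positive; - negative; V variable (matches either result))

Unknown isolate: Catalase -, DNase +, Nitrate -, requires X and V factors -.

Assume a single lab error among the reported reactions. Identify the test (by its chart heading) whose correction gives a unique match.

As reported, no row in the chart matches all 4 reactions.
Reversing DNase (to -) → unique match: Cardiobacterium hominis.
Reversing Catalase → still no organism matches.
Reversing Nitrate → still no organism matches.
Reversing requires X and V factors → still no organism matches.

DNase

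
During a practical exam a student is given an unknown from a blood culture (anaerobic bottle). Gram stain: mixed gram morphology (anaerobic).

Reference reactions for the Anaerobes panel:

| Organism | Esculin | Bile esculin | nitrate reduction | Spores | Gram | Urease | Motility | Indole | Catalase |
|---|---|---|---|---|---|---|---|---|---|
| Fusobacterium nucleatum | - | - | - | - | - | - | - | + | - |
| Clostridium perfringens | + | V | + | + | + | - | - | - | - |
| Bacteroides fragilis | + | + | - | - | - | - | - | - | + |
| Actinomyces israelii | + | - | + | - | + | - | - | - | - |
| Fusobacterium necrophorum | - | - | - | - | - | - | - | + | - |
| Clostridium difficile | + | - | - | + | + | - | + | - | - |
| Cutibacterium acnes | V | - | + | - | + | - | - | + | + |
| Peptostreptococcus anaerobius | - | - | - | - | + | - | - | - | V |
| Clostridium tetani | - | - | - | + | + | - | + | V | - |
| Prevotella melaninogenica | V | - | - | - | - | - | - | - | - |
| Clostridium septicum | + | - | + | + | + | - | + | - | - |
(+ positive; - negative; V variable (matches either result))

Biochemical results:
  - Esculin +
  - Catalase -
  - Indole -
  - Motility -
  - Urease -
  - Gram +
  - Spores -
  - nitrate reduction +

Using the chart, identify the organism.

Actinomyces israelii

Motility -: excludes Clostridium difficile, Clostridium tetani, Clostridium septicum — 8 left.
Urease -: all 8 remaining candidates are consistent.
Indole -: excludes Fusobacterium nucleatum, Fusobacterium necrophorum, Cutibacterium acnes — 5 left.
Catalase -: excludes Bacteroides fragilis — 4 left.
nitrate reduction +: excludes Peptostreptococcus anaerobius, Prevotella melaninogenica — 2 left.
Spores -: excludes Clostridium perfringens — 1 left.
Esculin +: the one remaining candidate is consistent.
Gram +: the one remaining candidate is consistent.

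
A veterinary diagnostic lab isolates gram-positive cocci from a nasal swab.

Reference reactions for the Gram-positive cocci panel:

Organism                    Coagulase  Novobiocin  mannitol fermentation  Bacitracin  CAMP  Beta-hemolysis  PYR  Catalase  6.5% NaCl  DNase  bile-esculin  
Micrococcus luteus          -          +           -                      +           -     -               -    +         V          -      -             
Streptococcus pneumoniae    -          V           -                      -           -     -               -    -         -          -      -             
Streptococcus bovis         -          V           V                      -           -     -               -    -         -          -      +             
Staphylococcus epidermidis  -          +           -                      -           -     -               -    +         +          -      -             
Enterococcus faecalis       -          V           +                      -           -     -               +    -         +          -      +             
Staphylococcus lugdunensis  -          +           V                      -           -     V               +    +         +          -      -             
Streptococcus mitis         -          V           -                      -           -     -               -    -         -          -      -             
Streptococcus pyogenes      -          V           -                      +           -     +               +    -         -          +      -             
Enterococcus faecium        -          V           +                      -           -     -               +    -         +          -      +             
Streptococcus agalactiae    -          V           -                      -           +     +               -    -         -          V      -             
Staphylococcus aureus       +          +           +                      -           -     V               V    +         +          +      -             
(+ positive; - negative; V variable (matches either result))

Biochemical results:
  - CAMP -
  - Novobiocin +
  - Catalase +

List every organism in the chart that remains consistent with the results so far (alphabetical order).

Micrococcus luteus, Staphylococcus aureus, Staphylococcus epidermidis, Staphylococcus lugdunensis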